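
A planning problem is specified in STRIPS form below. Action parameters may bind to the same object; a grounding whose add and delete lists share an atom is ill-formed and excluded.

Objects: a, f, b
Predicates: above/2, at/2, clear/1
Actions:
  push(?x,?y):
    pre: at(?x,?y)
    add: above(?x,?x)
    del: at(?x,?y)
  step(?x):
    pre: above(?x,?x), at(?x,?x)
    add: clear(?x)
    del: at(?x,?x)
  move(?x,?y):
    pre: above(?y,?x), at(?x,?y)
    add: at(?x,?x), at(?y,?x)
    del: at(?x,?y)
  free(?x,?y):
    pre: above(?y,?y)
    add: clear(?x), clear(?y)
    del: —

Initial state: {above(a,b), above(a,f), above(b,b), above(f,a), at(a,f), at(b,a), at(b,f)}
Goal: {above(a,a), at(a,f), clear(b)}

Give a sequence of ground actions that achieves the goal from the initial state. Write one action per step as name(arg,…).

1. move(b,a)  →  {above(a,b), above(a,f), above(b,b), above(f,a), at(a,b), at(a,f), at(b,b), at(b,f)}
2. push(a,b)  →  {above(a,a), above(a,b), above(a,f), above(b,b), above(f,a), at(a,f), at(b,b), at(b,f)}
3. step(b)  →  {above(a,a), above(a,b), above(a,f), above(b,b), above(f,a), at(a,f), at(b,f), clear(b)}

move(b,a); push(a,b); step(b)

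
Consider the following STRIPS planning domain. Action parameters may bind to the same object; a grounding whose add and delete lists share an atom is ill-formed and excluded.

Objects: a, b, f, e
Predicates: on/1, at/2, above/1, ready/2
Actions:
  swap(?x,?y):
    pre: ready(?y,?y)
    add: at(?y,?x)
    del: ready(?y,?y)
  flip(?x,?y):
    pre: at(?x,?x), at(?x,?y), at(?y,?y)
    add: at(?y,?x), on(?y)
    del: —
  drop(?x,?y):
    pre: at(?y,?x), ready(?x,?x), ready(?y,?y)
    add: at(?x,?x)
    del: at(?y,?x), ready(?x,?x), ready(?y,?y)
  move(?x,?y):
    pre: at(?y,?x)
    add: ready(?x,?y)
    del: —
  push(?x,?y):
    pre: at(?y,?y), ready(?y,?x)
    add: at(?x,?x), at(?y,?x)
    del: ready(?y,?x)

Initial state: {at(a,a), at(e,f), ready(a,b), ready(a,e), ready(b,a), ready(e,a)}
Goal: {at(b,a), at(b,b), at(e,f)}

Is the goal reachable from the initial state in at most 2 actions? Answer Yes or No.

Yes

1. push(b,a)  →  {at(a,a), at(a,b), at(b,b), at(e,f), ready(a,e), ready(b,a), ready(e,a)}
2. flip(a,b)  →  {at(a,a), at(a,b), at(b,a), at(b,b), at(e,f), on(b), ready(a,e), ready(b,a), ready(e,a)}
optimal plan length = 2; 2 ≤ 2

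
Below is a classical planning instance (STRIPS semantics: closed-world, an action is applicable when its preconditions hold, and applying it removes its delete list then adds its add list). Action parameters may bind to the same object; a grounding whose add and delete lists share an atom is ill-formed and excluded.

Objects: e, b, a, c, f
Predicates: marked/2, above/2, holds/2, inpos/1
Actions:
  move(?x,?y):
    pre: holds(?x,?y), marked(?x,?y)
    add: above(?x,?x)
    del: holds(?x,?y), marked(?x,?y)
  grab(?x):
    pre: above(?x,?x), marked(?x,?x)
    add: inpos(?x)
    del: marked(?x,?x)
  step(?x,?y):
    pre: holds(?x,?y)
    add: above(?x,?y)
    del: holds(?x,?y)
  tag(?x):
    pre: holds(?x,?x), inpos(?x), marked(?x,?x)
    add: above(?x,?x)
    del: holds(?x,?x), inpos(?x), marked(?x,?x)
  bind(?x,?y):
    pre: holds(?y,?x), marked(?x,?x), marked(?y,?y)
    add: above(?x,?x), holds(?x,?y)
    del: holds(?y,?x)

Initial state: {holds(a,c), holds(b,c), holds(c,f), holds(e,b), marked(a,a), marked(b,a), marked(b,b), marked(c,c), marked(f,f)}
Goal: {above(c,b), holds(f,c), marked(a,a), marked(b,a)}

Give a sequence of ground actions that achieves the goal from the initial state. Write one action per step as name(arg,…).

bind(c,b); step(c,b); bind(f,c)

1. bind(c,b)  →  {above(c,c), holds(a,c), holds(c,b), holds(c,f), holds(e,b), marked(a,a), marked(b,a), marked(b,b), marked(c,c), marked(f,f)}
2. step(c,b)  →  {above(c,b), above(c,c), holds(a,c), holds(c,f), holds(e,b), marked(a,a), marked(b,a), marked(b,b), marked(c,c), marked(f,f)}
3. bind(f,c)  →  {above(c,b), above(c,c), above(f,f), holds(a,c), holds(e,b), holds(f,c), marked(a,a), marked(b,a), marked(b,b), marked(c,c), marked(f,f)}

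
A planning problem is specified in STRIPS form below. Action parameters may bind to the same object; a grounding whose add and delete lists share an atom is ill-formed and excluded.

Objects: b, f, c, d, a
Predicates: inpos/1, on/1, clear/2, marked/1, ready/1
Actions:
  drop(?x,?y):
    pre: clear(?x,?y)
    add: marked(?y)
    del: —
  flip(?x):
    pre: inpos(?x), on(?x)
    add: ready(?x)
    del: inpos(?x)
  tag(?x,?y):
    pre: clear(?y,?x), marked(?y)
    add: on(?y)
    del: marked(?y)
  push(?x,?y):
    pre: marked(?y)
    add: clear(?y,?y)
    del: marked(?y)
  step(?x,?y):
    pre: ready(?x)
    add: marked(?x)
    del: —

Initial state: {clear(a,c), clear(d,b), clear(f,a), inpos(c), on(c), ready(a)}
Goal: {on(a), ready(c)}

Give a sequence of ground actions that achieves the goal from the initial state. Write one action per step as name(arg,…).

1. drop(f,a)  →  {clear(a,c), clear(d,b), clear(f,a), inpos(c), marked(a), on(c), ready(a)}
2. flip(c)  →  {clear(a,c), clear(d,b), clear(f,a), marked(a), on(c), ready(a), ready(c)}
3. tag(c,a)  →  {clear(a,c), clear(d,b), clear(f,a), on(a), on(c), ready(a), ready(c)}

drop(f,a); flip(c); tag(c,a)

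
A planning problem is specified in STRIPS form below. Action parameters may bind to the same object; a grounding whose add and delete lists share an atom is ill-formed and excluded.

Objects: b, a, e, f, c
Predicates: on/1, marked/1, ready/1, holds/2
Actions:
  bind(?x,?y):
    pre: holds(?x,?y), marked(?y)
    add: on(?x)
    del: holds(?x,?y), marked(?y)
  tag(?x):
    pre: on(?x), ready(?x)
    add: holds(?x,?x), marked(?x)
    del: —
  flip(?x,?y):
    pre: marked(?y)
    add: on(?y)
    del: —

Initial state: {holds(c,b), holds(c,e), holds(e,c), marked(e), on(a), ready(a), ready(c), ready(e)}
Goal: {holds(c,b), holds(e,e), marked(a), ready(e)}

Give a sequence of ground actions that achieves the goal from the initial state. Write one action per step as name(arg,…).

1. tag(a)  →  {holds(a,a), holds(c,b), holds(c,e), holds(e,c), marked(a), marked(e), on(a), ready(a), ready(c), ready(e)}
2. flip(b,e)  →  {holds(a,a), holds(c,b), holds(c,e), holds(e,c), marked(a), marked(e), on(a), on(e), ready(a), ready(c), ready(e)}
3. tag(e)  →  {holds(a,a), holds(c,b), holds(c,e), holds(e,c), holds(e,e), marked(a), marked(e), on(a), on(e), ready(a), ready(c), ready(e)}

tag(a); flip(b,e); tag(e)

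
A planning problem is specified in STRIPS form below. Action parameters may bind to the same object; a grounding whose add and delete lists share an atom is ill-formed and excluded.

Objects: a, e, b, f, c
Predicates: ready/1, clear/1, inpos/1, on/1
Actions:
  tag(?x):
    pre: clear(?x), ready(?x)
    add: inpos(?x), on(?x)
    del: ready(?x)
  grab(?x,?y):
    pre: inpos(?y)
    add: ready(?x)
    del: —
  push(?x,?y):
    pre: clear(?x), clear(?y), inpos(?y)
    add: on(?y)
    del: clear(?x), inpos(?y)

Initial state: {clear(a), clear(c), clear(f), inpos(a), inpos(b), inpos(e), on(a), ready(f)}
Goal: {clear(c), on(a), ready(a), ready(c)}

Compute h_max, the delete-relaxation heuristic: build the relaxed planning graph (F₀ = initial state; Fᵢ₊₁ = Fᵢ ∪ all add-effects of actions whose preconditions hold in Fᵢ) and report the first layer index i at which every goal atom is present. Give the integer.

F0 = init (8 atoms)
F1 = F0 ∪ {inpos(f), on(f), ready(a), ready(b), ready(c), ready(e)}  (14 atoms)
goal ⊆ F1  ⇒  h_max = 1

1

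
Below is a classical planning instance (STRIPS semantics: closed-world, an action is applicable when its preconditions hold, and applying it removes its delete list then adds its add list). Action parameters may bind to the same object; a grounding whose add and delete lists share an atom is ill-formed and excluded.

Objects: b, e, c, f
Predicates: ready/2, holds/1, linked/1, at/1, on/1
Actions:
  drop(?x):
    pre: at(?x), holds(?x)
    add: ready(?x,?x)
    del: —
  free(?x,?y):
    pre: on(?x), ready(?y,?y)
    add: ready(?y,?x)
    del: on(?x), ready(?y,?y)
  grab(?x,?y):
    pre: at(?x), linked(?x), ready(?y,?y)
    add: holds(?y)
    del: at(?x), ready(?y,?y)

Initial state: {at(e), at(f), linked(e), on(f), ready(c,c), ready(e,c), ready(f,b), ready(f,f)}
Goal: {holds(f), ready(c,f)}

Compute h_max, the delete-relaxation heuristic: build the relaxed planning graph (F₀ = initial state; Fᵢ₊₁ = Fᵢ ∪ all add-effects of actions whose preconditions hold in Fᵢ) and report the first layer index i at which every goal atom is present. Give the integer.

1

F0 = init (8 atoms)
F1 = F0 ∪ {holds(c), holds(f), ready(c,f)}  (11 atoms)
goal ⊆ F1  ⇒  h_max = 1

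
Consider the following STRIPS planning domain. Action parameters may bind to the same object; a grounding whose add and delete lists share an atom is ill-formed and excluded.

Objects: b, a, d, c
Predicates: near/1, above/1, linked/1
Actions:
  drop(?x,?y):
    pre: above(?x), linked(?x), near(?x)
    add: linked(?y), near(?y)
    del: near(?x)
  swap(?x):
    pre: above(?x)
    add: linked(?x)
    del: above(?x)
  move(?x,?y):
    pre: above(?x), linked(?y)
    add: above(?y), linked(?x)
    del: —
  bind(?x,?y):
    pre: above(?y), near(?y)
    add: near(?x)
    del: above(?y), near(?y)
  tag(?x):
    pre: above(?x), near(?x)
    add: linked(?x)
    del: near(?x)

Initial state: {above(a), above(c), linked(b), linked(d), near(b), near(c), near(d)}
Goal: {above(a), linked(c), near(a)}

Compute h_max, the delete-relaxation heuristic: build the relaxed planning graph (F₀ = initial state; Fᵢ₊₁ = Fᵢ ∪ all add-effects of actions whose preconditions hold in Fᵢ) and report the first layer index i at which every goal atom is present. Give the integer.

1

F0 = init (7 atoms)
F1 = F0 ∪ {above(b), above(d), linked(a), linked(c), near(a)}  (12 atoms)
goal ⊆ F1  ⇒  h_max = 1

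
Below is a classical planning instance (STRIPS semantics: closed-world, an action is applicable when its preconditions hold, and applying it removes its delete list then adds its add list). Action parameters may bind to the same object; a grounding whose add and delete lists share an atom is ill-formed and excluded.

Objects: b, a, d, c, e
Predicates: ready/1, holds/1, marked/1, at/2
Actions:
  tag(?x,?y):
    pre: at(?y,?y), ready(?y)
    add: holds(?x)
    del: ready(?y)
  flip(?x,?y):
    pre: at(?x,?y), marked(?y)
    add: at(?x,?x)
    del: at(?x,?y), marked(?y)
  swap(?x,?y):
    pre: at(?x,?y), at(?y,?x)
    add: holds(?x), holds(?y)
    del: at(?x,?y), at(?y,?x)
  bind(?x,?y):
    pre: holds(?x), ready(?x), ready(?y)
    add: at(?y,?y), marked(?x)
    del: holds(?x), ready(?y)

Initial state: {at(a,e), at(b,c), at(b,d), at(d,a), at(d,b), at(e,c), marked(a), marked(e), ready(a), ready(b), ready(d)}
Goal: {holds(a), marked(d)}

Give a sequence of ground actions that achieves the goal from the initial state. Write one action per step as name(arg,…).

1. swap(b,d)  →  {at(a,e), at(b,c), at(d,a), at(e,c), holds(b), holds(d), marked(a), marked(e), ready(a), ready(b), ready(d)}
2. bind(d,a)  →  {at(a,a), at(a,e), at(b,c), at(d,a), at(e,c), holds(b), marked(a), marked(d), marked(e), ready(b), ready(d)}
3. swap(a,a)  →  {at(a,e), at(b,c), at(d,a), at(e,c), holds(a), holds(b), marked(a), marked(d), marked(e), ready(b), ready(d)}

swap(b,d); bind(d,a); swap(a,a)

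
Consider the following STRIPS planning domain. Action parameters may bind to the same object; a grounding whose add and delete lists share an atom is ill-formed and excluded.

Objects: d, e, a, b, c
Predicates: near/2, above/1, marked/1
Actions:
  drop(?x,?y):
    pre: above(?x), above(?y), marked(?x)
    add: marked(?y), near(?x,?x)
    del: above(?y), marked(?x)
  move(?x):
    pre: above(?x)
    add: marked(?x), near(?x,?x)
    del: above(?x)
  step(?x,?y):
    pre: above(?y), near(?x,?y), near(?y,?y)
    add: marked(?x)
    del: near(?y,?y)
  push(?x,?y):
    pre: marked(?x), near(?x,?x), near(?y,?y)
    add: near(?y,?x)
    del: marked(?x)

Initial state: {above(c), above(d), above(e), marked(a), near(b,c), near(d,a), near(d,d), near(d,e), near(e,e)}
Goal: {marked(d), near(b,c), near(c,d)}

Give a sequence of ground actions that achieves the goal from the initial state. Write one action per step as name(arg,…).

1. move(d)  →  {above(c), above(e), marked(a), marked(d), near(b,c), near(d,a), near(d,d), near(d,e), near(e,e)}
2. move(c)  →  {above(e), marked(a), marked(c), marked(d), near(b,c), near(c,c), near(d,a), near(d,d), near(d,e), near(e,e)}
3. push(d,c)  →  {above(e), marked(a), marked(c), near(b,c), near(c,c), near(c,d), near(d,a), near(d,d), near(d,e), near(e,e)}
4. step(d,e)  →  {above(e), marked(a), marked(c), marked(d), near(b,c), near(c,c), near(c,d), near(d,a), near(d,d), near(d,e)}

move(d); move(c); push(d,c); step(d,e)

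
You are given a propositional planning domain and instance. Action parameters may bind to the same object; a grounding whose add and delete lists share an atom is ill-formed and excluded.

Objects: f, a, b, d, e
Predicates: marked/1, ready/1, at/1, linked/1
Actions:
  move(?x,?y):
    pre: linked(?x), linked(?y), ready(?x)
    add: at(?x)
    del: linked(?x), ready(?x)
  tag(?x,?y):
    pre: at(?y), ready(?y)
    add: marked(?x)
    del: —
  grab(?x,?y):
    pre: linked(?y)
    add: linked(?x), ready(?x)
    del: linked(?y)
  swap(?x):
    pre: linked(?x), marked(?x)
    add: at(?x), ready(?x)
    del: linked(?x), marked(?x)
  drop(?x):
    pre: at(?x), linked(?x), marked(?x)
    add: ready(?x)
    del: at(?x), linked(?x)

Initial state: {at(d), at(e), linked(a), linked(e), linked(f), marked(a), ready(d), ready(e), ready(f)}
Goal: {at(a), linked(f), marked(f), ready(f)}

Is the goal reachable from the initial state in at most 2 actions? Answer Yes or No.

1. tag(f,d)  →  {at(d), at(e), linked(a), linked(e), linked(f), marked(a), marked(f), ready(d), ready(e), ready(f)}
2. swap(a)  →  {at(a), at(d), at(e), linked(e), linked(f), marked(f), ready(a), ready(d), ready(e), ready(f)}
optimal plan length = 2; 2 ≤ 2

Yes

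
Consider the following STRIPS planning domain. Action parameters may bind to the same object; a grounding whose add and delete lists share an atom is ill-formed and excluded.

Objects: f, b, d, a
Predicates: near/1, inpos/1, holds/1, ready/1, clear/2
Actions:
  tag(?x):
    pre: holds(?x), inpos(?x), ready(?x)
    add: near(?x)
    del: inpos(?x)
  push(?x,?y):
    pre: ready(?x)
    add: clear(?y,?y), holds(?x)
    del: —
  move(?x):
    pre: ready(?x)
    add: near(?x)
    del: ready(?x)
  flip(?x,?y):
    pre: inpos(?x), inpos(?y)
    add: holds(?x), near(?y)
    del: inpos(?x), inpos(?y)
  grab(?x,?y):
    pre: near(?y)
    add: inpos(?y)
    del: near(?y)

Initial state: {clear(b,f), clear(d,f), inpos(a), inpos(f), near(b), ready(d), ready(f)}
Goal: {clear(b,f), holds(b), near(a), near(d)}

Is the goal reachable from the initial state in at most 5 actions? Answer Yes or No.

1. move(d)  →  {clear(b,f), clear(d,f), inpos(a), inpos(f), near(b), near(d), ready(f)}
2. grab(f,b)  →  {clear(b,f), clear(d,f), inpos(a), inpos(b), inpos(f), near(d), ready(f)}
3. flip(b,a)  →  {clear(b,f), clear(d,f), holds(b), inpos(f), near(a), near(d), ready(f)}
optimal plan length = 3; 3 ≤ 5

Yes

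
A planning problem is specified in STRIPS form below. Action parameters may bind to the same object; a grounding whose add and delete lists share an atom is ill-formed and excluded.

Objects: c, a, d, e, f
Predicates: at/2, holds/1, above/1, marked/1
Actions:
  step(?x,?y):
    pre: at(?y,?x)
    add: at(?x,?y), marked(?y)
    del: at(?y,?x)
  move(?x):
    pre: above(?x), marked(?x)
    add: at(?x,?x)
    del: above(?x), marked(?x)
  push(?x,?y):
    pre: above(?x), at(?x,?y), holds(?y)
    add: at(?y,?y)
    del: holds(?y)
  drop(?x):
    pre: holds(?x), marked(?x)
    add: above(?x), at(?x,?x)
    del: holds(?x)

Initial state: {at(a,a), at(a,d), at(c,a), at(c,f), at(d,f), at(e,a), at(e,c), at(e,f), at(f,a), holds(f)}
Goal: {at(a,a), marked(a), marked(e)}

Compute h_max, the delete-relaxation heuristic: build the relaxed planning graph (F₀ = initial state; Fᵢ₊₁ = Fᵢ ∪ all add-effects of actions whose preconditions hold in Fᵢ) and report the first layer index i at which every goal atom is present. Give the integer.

F0 = init (10 atoms)
F1 = F0 ∪ {at(a,c), at(a,e), at(a,f), at(c,e), at(d,a), at(f,c), at(f,d), at(f,e), marked(a), marked(c), marked(d), marked(e), marked(f)}  (23 atoms)
goal ⊆ F1  ⇒  h_max = 1

1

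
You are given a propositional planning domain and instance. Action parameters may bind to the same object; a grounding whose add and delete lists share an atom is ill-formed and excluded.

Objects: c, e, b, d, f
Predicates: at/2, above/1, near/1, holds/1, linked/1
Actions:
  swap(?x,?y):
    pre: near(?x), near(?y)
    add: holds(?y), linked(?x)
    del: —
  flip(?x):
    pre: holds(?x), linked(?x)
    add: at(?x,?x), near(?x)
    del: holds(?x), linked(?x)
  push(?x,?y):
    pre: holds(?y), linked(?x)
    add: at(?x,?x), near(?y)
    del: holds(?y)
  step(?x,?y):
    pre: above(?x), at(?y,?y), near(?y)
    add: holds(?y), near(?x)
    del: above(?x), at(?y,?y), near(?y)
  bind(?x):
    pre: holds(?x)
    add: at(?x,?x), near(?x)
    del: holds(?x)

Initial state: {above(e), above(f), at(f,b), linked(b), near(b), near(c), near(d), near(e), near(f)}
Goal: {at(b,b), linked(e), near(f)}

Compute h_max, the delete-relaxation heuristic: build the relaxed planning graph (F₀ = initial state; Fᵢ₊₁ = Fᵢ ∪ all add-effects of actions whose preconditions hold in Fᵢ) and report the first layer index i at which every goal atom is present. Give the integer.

2

F0 = init (9 atoms)
F1 = F0 ∪ {holds(b), holds(c), holds(d), holds(e), holds(f), linked(c), linked(d), linked(e), linked(f)}  (18 atoms)
F2 = F1 ∪ {at(b,b), at(c,c), at(d,d), at(e,e), at(f,f)}  (23 atoms)
goal ⊆ F2  ⇒  h_max = 2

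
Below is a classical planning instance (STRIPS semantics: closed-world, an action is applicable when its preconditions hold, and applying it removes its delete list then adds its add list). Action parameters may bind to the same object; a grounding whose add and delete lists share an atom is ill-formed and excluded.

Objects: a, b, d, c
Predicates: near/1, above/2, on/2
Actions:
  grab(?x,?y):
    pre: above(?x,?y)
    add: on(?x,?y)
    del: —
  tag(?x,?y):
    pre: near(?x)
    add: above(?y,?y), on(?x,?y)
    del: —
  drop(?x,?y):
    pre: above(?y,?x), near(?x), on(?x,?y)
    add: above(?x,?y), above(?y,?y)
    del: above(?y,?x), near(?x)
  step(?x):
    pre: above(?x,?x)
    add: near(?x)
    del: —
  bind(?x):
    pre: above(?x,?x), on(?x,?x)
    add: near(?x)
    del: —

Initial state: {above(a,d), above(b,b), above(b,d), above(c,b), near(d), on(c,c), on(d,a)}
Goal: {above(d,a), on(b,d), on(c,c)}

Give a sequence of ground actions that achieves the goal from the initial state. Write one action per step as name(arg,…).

1. grab(b,d)  →  {above(a,d), above(b,b), above(b,d), above(c,b), near(d), on(b,d), on(c,c), on(d,a)}
2. drop(d,a)  →  {above(a,a), above(b,b), above(b,d), above(c,b), above(d,a), on(b,d), on(c,c), on(d,a)}

grab(b,d); drop(d,a)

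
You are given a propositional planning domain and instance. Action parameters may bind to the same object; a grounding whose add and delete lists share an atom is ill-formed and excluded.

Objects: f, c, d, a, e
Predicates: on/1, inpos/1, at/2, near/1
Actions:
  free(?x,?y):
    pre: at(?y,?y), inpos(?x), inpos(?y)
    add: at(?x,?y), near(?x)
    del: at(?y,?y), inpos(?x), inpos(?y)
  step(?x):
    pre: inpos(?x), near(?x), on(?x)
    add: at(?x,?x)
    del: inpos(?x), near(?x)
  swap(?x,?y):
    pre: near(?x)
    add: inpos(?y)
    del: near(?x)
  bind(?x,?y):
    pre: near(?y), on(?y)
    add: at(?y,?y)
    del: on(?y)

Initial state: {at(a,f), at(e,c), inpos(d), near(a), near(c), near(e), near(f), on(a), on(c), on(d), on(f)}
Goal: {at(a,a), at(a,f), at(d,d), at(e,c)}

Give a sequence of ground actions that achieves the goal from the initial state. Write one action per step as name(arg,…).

1. swap(f,c)  →  {at(a,f), at(e,c), inpos(c), inpos(d), near(a), near(c), near(e), on(a), on(c), on(d), on(f)}
2. bind(f,c)  →  {at(a,f), at(c,c), at(e,c), inpos(c), inpos(d), near(a), near(c), near(e), on(a), on(d), on(f)}
3. free(d,c)  →  {at(a,f), at(d,c), at(e,c), near(a), near(c), near(d), near(e), on(a), on(d), on(f)}
4. bind(f,d)  →  {at(a,f), at(d,c), at(d,d), at(e,c), near(a), near(c), near(d), near(e), on(a), on(f)}
5. bind(f,a)  →  {at(a,a), at(a,f), at(d,c), at(d,d), at(e,c), near(a), near(c), near(d), near(e), on(f)}

swap(f,c); bind(f,c); free(d,c); bind(f,d); bind(f,a)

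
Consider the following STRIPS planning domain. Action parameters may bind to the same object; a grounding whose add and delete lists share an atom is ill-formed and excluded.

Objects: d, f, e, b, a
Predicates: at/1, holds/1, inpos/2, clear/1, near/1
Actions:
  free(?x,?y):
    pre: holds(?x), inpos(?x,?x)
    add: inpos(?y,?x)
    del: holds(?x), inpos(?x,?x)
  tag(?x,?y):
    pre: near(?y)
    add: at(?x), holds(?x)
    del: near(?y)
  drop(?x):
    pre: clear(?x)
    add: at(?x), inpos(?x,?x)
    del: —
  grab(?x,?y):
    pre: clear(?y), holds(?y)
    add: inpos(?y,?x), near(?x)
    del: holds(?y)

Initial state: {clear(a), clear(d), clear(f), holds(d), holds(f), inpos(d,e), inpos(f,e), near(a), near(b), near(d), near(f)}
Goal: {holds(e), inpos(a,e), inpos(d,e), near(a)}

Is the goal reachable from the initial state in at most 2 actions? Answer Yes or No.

1. tag(e,d)  →  {at(e), clear(a), clear(d), clear(f), holds(d), holds(e), holds(f), inpos(d,e), inpos(f,e), near(a), near(b), near(f)}
2. tag(a,f)  →  {at(a), at(e), clear(a), clear(d), clear(f), holds(a), holds(d), holds(e), holds(f), inpos(d,e), inpos(f,e), near(a), near(b)}
3. grab(e,a)  →  {at(a), at(e), clear(a), clear(d), clear(f), holds(d), holds(e), holds(f), inpos(a,e), inpos(d,e), inpos(f,e), near(a), near(b), near(e)}
optimal plan length = 3; 3 > 2

No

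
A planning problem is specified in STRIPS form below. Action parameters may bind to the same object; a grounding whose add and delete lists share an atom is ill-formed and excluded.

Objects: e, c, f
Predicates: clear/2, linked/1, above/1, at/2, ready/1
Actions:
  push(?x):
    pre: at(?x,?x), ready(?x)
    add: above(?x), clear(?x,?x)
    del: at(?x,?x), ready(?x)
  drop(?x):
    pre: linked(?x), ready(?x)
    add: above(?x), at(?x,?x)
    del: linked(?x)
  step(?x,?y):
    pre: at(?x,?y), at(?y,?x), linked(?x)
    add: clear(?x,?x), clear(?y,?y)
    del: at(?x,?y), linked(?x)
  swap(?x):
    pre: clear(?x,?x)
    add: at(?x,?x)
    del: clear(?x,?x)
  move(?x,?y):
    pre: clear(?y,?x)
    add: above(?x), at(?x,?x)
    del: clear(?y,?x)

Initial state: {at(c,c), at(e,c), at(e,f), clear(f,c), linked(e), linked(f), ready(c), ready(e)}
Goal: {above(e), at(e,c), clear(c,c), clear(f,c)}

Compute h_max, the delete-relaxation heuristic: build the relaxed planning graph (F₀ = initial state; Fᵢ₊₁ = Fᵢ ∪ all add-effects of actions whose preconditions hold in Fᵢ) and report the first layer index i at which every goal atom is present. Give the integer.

1

F0 = init (8 atoms)
F1 = F0 ∪ {above(c), above(e), at(e,e), clear(c,c)}  (12 atoms)
goal ⊆ F1  ⇒  h_max = 1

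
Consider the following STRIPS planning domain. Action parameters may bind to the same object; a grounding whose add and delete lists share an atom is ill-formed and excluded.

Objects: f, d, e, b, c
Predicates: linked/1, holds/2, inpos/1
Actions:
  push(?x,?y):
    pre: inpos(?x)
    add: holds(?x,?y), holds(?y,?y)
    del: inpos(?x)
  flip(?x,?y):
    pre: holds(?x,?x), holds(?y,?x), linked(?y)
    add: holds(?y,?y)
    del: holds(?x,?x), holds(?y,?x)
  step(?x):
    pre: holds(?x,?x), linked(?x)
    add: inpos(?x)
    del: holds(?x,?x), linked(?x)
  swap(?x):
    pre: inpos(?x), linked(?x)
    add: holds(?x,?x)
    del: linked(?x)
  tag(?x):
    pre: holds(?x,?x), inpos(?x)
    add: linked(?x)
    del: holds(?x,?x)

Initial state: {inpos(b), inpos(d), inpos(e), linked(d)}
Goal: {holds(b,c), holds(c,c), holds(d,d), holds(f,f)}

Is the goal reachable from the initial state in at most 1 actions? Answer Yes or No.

No

1. push(d,f)  →  {holds(d,f), holds(f,f), inpos(b), inpos(e), linked(d)}
2. push(e,d)  →  {holds(d,d), holds(d,f), holds(e,d), holds(f,f), inpos(b), linked(d)}
3. push(b,c)  →  {holds(b,c), holds(c,c), holds(d,d), holds(d,f), holds(e,d), holds(f,f), linked(d)}
optimal plan length = 3; 3 > 1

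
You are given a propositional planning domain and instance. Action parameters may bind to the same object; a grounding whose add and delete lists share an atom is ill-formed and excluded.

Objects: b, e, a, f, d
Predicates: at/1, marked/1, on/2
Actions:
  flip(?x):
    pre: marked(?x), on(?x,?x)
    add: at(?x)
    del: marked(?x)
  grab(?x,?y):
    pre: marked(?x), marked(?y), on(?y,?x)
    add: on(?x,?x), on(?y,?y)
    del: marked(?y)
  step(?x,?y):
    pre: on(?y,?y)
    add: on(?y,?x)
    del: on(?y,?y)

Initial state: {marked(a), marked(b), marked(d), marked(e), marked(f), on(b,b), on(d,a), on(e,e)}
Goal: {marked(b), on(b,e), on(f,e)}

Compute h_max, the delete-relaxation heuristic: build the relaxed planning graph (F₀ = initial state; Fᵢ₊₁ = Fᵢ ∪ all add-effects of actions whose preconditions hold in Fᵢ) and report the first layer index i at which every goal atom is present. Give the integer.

F0 = init (8 atoms)
F1 = F0 ∪ {at(b), at(e), on(a,a), on(b,a), on(b,d), on(b,e), on(b,f), on(d,d), on(e,a), on(e,b), on(e,d), on(e,f)}  (20 atoms)
F2 = F1 ∪ {at(a), at(d), on(a,b), on(a,d), on(a,e), on(a,f), on(d,b), on(d,e), on(d,f), on(f,f)}  (30 atoms)
F3 = F2 ∪ {at(f), on(f,a), on(f,b), on(f,d), on(f,e)}  (35 atoms)
goal ⊆ F3  ⇒  h_max = 3

3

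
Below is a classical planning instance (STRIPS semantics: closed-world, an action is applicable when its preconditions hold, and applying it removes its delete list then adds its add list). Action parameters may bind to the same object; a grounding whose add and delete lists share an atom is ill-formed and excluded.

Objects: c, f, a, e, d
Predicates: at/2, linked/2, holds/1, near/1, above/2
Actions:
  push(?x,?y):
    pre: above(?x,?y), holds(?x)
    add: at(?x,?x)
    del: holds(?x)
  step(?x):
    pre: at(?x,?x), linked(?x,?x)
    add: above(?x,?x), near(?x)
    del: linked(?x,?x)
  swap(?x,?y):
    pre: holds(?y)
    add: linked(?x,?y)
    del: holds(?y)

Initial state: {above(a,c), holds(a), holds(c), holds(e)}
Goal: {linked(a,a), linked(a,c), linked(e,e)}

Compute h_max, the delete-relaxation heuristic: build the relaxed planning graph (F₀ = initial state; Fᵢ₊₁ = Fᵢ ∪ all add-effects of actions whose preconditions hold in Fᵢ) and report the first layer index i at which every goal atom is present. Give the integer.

F0 = init (4 atoms)
F1 = F0 ∪ {at(a,a), linked(a,a), linked(a,c), linked(a,e), linked(c,a), linked(c,c), linked(c,e), linked(d,a), linked(d,c), linked(d,e), linked(e,a), linked(e,c), linked(e,e), linked(f,a), linked(f,c), linked(f,e)}  (20 atoms)
goal ⊆ F1  ⇒  h_max = 1

1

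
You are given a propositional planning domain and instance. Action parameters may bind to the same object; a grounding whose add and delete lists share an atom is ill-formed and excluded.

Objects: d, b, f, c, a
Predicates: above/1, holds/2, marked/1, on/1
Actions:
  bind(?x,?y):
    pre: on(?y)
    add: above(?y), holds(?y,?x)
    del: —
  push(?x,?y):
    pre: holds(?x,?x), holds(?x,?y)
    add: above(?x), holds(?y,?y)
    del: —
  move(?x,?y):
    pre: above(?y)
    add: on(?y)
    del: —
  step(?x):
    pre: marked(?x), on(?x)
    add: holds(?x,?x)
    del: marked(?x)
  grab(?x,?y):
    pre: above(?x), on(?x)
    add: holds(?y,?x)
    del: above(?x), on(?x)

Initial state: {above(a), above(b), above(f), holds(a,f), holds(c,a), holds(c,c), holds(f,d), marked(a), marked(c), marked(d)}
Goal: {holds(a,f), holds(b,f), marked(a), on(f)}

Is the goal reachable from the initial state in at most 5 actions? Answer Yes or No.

1. move(d,b)  →  {above(a), above(b), above(f), holds(a,f), holds(c,a), holds(c,c), holds(f,d), marked(a), marked(c), marked(d), on(b)}
2. bind(f,b)  →  {above(a), above(b), above(f), holds(a,f), holds(b,f), holds(c,a), holds(c,c), holds(f,d), marked(a), marked(c), marked(d), on(b)}
3. move(d,f)  →  {above(a), above(b), above(f), holds(a,f), holds(b,f), holds(c,a), holds(c,c), holds(f,d), marked(a), marked(c), marked(d), on(b), on(f)}
optimal plan length = 3; 3 ≤ 5

Yes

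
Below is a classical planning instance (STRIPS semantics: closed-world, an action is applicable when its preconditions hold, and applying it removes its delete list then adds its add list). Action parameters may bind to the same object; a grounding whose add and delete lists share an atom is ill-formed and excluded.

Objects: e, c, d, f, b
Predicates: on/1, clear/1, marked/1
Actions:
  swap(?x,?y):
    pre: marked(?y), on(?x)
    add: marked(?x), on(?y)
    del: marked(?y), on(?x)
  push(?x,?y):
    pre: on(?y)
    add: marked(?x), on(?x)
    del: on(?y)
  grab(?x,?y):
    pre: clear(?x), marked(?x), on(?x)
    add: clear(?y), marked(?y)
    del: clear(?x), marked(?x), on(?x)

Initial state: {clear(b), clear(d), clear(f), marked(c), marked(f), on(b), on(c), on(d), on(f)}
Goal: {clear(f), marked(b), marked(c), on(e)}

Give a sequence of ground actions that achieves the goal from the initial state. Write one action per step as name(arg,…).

swap(b,f); push(e,c)

1. swap(b,f)  →  {clear(b), clear(d), clear(f), marked(b), marked(c), on(c), on(d), on(f)}
2. push(e,c)  →  {clear(b), clear(d), clear(f), marked(b), marked(c), marked(e), on(d), on(e), on(f)}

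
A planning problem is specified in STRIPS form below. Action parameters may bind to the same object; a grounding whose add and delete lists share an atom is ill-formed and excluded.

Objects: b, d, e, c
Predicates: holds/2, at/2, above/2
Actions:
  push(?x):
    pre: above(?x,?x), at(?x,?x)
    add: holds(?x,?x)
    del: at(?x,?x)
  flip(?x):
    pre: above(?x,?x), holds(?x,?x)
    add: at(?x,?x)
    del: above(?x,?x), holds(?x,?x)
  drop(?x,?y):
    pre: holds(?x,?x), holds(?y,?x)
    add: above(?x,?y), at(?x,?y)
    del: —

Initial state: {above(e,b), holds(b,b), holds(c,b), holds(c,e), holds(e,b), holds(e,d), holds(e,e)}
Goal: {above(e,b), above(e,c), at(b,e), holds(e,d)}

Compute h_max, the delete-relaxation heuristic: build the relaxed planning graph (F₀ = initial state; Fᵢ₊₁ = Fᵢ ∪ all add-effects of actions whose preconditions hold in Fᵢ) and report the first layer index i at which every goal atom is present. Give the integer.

1

F0 = init (7 atoms)
F1 = F0 ∪ {above(b,b), above(b,c), above(b,e), above(e,c), above(e,e), at(b,b), at(b,c), at(b,e), at(e,c), at(e,e)}  (17 atoms)
goal ⊆ F1  ⇒  h_max = 1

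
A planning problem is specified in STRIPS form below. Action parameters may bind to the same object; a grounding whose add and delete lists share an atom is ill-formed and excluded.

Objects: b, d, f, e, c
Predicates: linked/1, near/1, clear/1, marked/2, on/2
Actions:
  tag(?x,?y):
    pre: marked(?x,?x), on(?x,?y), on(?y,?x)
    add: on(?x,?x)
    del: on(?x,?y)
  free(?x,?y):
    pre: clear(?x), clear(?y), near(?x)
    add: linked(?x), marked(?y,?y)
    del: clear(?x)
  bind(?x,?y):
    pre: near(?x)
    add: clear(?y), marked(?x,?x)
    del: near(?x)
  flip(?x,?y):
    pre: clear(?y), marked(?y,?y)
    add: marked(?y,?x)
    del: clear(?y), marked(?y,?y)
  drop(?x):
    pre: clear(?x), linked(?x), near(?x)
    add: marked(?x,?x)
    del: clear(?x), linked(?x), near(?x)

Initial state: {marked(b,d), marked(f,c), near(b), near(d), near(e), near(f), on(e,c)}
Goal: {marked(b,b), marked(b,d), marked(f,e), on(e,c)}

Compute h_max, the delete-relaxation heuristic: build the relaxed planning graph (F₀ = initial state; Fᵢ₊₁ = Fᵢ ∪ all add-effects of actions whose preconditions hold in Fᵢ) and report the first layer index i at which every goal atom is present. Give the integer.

F0 = init (7 atoms)
F1 = F0 ∪ {clear(b), clear(c), clear(d), clear(e), clear(f), marked(b,b), marked(d,d), marked(e,e), marked(f,f)}  (16 atoms)
F2 = F1 ∪ {linked(b), linked(d), linked(e), linked(f), marked(b,c), marked(b,e), marked(b,f), marked(c,c), marked(d,b), marked(d,c), marked(d,e), marked(d,f), marked(e,b), marked(e,c), marked(e,d), marked(e,f), marked(f,b), marked(f,d), marked(f,e)}  (35 atoms)
goal ⊆ F2  ⇒  h_max = 2

2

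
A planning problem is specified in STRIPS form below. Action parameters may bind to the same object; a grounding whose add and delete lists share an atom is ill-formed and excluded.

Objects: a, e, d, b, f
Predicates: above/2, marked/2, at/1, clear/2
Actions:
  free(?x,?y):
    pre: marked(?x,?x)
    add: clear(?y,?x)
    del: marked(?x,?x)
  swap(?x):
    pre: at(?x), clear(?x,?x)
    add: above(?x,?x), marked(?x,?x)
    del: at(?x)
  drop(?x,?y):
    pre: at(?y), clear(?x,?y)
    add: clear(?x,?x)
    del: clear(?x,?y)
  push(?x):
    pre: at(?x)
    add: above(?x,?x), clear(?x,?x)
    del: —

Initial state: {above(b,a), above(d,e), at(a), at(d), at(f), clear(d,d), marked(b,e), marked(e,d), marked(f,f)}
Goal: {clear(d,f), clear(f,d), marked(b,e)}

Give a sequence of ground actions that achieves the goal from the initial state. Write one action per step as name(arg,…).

1. free(f,d)  →  {above(b,a), above(d,e), at(a), at(d), at(f), clear(d,d), clear(d,f), marked(b,e), marked(e,d)}
2. swap(d)  →  {above(b,a), above(d,d), above(d,e), at(a), at(f), clear(d,d), clear(d,f), marked(b,e), marked(d,d), marked(e,d)}
3. free(d,f)  →  {above(b,a), above(d,d), above(d,e), at(a), at(f), clear(d,d), clear(d,f), clear(f,d), marked(b,e), marked(e,d)}

free(f,d); swap(d); free(d,f)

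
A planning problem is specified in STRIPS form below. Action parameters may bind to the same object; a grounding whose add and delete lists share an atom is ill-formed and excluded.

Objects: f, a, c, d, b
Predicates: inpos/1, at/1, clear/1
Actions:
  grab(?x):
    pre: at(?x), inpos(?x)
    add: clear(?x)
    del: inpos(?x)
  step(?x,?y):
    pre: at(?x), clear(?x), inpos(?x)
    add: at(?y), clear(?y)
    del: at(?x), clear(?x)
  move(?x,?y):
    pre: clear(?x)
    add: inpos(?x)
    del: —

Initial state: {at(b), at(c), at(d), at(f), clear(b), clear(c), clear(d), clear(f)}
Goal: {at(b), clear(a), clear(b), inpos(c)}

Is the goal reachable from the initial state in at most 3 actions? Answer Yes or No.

Yes

1. move(c,f)  →  {at(b), at(c), at(d), at(f), clear(b), clear(c), clear(d), clear(f), inpos(c)}
2. step(c,a)  →  {at(a), at(b), at(d), at(f), clear(a), clear(b), clear(d), clear(f), inpos(c)}
optimal plan length = 2; 2 ≤ 3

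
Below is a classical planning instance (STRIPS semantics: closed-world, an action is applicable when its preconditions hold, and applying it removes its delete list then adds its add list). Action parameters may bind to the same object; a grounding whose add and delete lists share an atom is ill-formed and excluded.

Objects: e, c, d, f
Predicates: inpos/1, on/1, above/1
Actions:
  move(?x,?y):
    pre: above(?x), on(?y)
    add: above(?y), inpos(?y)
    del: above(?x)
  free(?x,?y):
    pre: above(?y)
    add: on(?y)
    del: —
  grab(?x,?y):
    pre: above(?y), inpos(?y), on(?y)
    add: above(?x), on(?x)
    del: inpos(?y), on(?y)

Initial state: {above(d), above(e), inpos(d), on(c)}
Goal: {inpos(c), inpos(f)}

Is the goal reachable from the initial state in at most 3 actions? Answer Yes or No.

No

1. move(e,c)  →  {above(c), above(d), inpos(c), inpos(d), on(c)}
2. free(e,d)  →  {above(c), above(d), inpos(c), inpos(d), on(c), on(d)}
3. grab(f,d)  →  {above(c), above(d), above(f), inpos(c), on(c), on(f)}
4. move(c,f)  →  {above(d), above(f), inpos(c), inpos(f), on(c), on(f)}
optimal plan length = 4; 4 > 3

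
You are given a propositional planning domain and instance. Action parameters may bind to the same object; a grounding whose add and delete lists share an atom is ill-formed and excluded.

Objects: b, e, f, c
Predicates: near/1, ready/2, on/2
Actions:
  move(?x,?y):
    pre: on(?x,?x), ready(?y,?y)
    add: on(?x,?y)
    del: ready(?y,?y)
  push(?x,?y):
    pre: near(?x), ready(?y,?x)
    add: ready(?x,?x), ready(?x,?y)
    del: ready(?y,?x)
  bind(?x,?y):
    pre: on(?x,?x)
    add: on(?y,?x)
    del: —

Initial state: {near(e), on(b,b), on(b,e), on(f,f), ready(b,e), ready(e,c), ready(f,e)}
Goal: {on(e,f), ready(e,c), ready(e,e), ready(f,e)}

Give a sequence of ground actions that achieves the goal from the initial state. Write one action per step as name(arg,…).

1. push(e,b)  →  {near(e), on(b,b), on(b,e), on(f,f), ready(e,b), ready(e,c), ready(e,e), ready(f,e)}
2. bind(f,e)  →  {near(e), on(b,b), on(b,e), on(e,f), on(f,f), ready(e,b), ready(e,c), ready(e,e), ready(f,e)}

push(e,b); bind(f,e)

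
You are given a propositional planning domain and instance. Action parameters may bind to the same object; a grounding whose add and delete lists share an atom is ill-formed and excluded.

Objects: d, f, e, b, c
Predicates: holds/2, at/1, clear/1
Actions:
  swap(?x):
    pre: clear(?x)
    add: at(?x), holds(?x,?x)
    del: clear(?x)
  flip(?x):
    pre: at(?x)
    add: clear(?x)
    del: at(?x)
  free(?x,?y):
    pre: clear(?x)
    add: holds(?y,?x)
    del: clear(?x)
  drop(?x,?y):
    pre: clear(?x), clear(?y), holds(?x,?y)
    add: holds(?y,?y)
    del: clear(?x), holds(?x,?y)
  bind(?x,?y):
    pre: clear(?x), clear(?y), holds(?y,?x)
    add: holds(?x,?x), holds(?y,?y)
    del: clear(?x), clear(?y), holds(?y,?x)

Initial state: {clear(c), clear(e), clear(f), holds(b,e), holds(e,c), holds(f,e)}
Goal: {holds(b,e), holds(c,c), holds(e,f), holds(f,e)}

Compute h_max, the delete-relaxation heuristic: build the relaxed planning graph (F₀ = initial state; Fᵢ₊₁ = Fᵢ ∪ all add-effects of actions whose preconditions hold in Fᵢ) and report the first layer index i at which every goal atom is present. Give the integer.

1

F0 = init (6 atoms)
F1 = F0 ∪ {at(c), at(e), at(f), holds(b,c), holds(b,f), holds(c,c), holds(c,e), holds(c,f), holds(d,c), holds(d,e), holds(d,f), holds(e,e), holds(e,f), holds(f,c), holds(f,f)}  (21 atoms)
goal ⊆ F1  ⇒  h_max = 1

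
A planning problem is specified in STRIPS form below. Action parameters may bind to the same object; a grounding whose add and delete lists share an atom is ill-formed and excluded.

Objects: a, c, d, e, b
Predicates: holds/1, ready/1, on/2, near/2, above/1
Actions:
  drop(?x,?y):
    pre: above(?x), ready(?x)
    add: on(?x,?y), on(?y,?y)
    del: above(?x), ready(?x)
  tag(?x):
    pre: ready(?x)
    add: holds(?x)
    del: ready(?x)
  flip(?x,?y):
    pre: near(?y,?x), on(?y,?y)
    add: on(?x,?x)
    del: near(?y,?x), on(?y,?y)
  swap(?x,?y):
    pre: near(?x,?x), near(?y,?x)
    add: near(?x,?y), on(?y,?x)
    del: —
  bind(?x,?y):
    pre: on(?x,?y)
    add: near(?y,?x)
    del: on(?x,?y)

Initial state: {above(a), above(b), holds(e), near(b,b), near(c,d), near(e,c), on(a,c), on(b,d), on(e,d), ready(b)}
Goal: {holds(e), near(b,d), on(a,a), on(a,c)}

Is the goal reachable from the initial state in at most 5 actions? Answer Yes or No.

1. drop(b,a)  →  {above(a), holds(e), near(b,b), near(c,d), near(e,c), on(a,a), on(a,c), on(b,a), on(b,d), on(e,d)}
2. bind(b,d)  →  {above(a), holds(e), near(b,b), near(c,d), near(d,b), near(e,c), on(a,a), on(a,c), on(b,a), on(e,d)}
3. swap(b,d)  →  {above(a), holds(e), near(b,b), near(b,d), near(c,d), near(d,b), near(e,c), on(a,a), on(a,c), on(b,a), on(d,b), on(e,d)}
optimal plan length = 3; 3 ≤ 5

Yes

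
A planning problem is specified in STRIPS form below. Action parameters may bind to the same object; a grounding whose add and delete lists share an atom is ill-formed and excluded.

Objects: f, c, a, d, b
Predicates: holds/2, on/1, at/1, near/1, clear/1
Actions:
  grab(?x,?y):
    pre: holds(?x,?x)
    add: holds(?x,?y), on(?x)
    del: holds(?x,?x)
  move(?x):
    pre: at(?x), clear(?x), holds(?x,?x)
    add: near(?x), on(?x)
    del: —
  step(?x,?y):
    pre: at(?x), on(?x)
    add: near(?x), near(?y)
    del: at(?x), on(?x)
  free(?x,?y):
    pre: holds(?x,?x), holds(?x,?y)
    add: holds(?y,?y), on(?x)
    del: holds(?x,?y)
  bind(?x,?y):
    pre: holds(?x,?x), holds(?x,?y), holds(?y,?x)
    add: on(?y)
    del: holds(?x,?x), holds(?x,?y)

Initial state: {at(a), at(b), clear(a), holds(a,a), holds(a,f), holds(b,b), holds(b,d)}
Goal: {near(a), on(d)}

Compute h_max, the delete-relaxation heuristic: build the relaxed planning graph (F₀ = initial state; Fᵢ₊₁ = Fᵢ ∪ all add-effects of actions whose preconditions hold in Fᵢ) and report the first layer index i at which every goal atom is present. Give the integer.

2

F0 = init (7 atoms)
F1 = F0 ∪ {holds(a,b), holds(a,c), holds(a,d), holds(b,a), holds(b,c), holds(b,f), holds(d,d), holds(f,f), near(a), on(a), on(b)}  (18 atoms)
F2 = F1 ∪ {holds(c,c), holds(d,a), holds(d,b), holds(d,c), holds(d,f), holds(f,a), holds(f,b), holds(f,c), holds(f,d), near(b), near(c), near(d), near(f), on(d), on(f)}  (33 atoms)
goal ⊆ F2  ⇒  h_max = 2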